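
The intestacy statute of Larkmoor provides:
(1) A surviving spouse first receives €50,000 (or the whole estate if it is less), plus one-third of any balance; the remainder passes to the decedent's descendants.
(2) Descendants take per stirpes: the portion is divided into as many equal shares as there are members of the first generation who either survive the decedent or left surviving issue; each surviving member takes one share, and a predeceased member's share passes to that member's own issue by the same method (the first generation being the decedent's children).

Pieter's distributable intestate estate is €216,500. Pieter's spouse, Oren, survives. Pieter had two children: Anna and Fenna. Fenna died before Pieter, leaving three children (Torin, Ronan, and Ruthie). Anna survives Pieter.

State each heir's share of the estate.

Oren first takes €50,000, leaving a balance of €166,500. Oren then takes one-third of the balance (€55,500), for a total of €105,500. The remaining €111,000 passes to the descendants.
The descendants' portion (€111,000) is divided into 2 shares of €55,500: Anna takes €55,500; Fenna's €55,500 share passes to Fenna's issue.
Fenna's share (€55,500) is divided into 3 shares of €18,500: Torin, Ronan, and Ruthie each take €18,500.

Oren: €105,500; Anna: €55,500; Torin: €18,500; Ronan: €18,500; Ruthie: €18,500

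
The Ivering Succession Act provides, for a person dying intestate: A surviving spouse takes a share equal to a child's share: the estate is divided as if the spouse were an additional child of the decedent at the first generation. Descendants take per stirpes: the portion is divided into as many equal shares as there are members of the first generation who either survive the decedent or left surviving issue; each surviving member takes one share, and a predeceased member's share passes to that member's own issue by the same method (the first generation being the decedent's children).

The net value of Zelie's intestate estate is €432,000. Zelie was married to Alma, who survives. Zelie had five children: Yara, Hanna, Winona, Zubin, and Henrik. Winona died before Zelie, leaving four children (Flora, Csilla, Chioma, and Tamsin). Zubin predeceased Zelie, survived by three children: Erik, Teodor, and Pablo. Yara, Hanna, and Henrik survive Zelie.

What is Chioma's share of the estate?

The spouse counts as an additional share at the children's level, so there are 6 primary shares of €72,000. Alma takes one such share (€72,000).
The children's combined portion (€360,000) is divided into 5 shares of €72,000: Yara, Hanna, and Henrik each take €72,000; Winona's €72,000 share passes to Winona's issue; Zubin's €72,000 share passes to Zubin's issue.
Winona's share (€72,000) is divided into 4 shares of €18,000: Flora, Csilla, Chioma, and Tamsin each take €18,000.
Zubin's share (€72,000) is divided into 3 shares of €24,000: Erik, Teodor, and Pablo each take €24,000.

Chioma receives €18,000.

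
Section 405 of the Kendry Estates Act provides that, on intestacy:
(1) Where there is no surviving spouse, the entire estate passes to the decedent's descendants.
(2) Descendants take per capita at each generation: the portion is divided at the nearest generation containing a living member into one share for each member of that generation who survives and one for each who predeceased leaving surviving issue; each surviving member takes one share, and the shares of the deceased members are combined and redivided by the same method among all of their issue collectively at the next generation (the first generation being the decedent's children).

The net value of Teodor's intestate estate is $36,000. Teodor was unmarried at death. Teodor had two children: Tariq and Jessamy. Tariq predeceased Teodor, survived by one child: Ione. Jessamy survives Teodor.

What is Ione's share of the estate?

Ione receives $18,000.

The entire $36,000 passes to the descendants.
That amount ($36,000) is divided at the children's generation into 2 shares of $18,000. Jessamy takes $18,000. The remaining share for the deceased Tariq ($18,000) is carried to the next generation.
That pool ($18,000) passes entirely to Ione, the sole taker at the grandchildren's generation.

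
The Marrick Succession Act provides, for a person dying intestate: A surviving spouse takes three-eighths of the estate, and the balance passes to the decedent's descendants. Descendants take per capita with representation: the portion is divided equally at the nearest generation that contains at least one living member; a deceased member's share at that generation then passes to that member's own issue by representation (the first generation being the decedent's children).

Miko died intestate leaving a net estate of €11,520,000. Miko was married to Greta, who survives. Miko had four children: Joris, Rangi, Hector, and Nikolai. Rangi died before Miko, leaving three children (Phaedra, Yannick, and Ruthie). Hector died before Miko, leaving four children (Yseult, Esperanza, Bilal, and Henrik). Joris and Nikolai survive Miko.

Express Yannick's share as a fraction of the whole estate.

Greta takes three-eighths of €11,520,000 = €4,320,000. The remaining €7,200,000 passes to the descendants.
The descendants' portion (€7,200,000) is divided into 4 shares of €1,800,000: Joris and Nikolai each take €1,800,000; Rangi's €1,800,000 share passes to Rangi's issue; Hector's €1,800,000 share passes to Hector's issue.
Rangi's share (€1,800,000) is divided into 3 shares of €600,000: Phaedra, Yannick, and Ruthie each take €600,000.
Hector's share (€1,800,000) is divided into 4 shares of €450,000: Yseult, Esperanza, Bilal, and Henrik each take €450,000.

Yannick receives 5/96 of the estate.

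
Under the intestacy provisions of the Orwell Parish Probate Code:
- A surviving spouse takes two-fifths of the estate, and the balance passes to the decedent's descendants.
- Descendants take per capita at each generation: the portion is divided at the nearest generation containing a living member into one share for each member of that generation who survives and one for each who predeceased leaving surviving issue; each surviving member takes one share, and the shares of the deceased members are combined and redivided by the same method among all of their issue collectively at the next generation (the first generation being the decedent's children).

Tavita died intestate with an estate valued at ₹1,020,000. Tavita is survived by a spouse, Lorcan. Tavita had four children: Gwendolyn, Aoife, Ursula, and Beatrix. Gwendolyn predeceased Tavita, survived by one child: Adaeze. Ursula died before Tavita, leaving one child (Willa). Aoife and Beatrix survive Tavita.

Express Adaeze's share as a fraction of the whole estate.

Adaeze receives 3/20 of the estate.

Lorcan takes two-fifths of ₹1,020,000 = ₹408,000. The remaining ₹612,000 passes to the descendants.
The descendants' portion (₹612,000) is divided at the children's generation into 4 shares of ₹153,000. Aoife and Beatrix each take ₹153,000. The 2 shares of the deceased (Gwendolyn and Ursula) are combined into a pool of ₹306,000.
That pool (₹306,000) is divided at the grandchildren's generation equally among Adaeze and Willa: ₹153,000 each.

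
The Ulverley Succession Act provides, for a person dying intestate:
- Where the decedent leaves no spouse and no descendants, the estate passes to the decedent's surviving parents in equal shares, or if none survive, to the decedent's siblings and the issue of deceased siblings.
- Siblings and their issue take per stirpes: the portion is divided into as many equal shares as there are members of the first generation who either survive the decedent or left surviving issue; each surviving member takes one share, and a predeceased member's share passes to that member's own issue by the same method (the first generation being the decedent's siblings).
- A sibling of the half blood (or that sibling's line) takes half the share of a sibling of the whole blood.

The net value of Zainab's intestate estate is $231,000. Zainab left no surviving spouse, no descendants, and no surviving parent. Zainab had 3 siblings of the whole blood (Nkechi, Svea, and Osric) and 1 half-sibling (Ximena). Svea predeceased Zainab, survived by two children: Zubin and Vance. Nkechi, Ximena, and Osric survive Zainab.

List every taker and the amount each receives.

Nkechi: $66,000; Zubin: $33,000; Vance: $33,000; Ximena: $33,000; Osric: $66,000

The entire $231,000 passes to the siblings and their issue.
Counting each half-blood sibling's line as half a unit, there are 7/2 units in $231,000, so one unit is $66,000. Whole-blood lines (Nkechi, Svea, and Osric) take $66,000 each; half-blood lines (Ximena) take $33,000 each.
Svea's share ($66,000) is divided into 2 shares of $33,000: Zubin and Vance each take $33,000.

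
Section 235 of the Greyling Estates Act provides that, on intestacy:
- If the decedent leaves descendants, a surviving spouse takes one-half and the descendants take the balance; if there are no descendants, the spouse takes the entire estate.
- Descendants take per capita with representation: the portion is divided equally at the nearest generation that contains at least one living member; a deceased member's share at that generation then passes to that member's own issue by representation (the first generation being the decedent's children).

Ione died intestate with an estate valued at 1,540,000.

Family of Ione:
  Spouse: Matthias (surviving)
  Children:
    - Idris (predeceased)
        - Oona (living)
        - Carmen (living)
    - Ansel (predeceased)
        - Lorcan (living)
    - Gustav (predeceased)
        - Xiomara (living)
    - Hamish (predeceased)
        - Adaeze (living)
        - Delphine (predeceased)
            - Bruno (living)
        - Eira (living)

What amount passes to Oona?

Matthias takes one-half of 1,540,000 = 770,000. The remaining 770,000 passes to the descendants.
No child survives, so the initial division is made at the grandchildren's generation.
The descendants' portion (770,000) is divided into 7 shares of 110,000: Oona, Carmen, Lorcan, Xiomara, Adaeze, and Eira each take 110,000; Delphine's 110,000 share passes to Delphine's issue.
Delphine's share (110,000) passes entirely to Bruno.

Oona receives 110,000.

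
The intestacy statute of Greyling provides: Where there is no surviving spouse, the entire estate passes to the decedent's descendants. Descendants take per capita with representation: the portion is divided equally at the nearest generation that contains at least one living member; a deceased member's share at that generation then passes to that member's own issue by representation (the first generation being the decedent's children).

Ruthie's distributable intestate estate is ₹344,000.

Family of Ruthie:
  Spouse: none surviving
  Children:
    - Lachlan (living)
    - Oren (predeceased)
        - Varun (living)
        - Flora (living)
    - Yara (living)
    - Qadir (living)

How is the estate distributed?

The entire ₹344,000 passes to the descendants.
That amount (₹344,000) is divided into 4 shares of ₹86,000: Lachlan, Yara, and Qadir each take ₹86,000; Oren's ₹86,000 share passes to Oren's issue.
Oren's share (₹86,000) is divided into 2 shares of ₹43,000: Varun and Flora each take ₹43,000.

Lachlan: ₹86,000; Varun: ₹43,000; Flora: ₹43,000; Yara: ₹86,000; Qadir: ₹86,000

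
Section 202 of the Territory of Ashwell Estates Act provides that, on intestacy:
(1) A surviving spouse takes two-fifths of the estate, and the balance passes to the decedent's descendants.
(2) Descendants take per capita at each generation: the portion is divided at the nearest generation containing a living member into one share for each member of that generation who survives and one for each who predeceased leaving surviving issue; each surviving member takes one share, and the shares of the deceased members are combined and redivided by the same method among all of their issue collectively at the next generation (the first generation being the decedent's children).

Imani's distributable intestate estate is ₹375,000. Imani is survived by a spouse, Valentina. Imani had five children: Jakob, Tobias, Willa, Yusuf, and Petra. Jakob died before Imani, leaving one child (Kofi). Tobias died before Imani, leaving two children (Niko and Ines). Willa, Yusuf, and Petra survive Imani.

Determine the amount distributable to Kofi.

Valentina takes two-fifths of ₹375,000 = ₹150,000. The remaining ₹225,000 passes to the descendants.
The descendants' portion (₹225,000) is divided at the children's generation into 5 shares of ₹45,000. Willa, Yusuf, and Petra each take ₹45,000. The 2 shares of the deceased (Jakob and Tobias) are combined into a pool of ₹90,000.
That pool (₹90,000) is divided at the grandchildren's generation equally among Kofi, Niko, and Ines: ₹30,000 each.

Kofi receives ₹30,000.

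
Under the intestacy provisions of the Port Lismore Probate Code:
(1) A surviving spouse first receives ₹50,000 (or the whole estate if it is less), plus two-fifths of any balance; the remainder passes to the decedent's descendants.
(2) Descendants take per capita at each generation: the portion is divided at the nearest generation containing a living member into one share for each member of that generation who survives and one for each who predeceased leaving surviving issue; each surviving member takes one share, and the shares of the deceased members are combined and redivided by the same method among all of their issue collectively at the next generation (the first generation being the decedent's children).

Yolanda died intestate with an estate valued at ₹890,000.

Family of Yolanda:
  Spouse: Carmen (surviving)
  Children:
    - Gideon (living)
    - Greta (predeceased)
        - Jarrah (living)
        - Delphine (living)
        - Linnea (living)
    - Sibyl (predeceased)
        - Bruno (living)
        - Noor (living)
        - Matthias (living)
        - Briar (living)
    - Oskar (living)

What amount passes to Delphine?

Delphine receives ₹36,000.

Carmen first takes ₹50,000, leaving a balance of ₹840,000. Carmen then takes two-fifths of the balance (₹336,000), for a total of ₹386,000. The remaining ₹504,000 passes to the descendants.
The descendants' portion (₹504,000) is divided at the children's generation into 4 shares of ₹126,000. Gideon and Oskar each take ₹126,000. The 2 shares of the deceased (Greta and Sibyl) are combined into a pool of ₹252,000.
That pool (₹252,000) is divided at the grandchildren's generation equally among Jarrah, Delphine, Linnea, Bruno, Noor, Matthias, and Briar: ₹36,000 each.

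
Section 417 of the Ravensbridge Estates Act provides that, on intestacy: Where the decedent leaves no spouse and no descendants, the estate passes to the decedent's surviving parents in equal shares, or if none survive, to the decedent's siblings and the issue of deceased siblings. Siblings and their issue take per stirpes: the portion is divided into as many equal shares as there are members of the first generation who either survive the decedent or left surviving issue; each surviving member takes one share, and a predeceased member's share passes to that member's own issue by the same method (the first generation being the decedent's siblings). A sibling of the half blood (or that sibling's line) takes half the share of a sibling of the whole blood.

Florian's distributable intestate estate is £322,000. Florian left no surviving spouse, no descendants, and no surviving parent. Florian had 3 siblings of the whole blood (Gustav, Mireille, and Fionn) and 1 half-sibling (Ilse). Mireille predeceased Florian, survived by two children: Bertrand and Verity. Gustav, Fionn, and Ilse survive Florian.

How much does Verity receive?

Verity receives £46,000.

The entire £322,000 passes to the siblings and their issue.
Counting each half-blood sibling's line as half a unit, there are 7/2 units in £322,000, so one unit is £92,000. Whole-blood lines (Gustav, Mireille, and Fionn) take £92,000 each; half-blood lines (Ilse) take £46,000 each.
Mireille's share (£92,000) is divided into 2 shares of £46,000: Bertrand and Verity each take £46,000.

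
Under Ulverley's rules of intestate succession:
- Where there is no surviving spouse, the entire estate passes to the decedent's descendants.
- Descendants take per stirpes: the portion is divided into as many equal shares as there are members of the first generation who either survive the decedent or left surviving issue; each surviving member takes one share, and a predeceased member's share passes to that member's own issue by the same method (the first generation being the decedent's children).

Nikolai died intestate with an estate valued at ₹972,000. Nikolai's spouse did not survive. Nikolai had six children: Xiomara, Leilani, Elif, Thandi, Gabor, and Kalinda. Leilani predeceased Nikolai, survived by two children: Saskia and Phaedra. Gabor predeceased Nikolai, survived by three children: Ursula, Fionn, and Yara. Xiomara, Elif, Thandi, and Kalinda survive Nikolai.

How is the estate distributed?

The entire ₹972,000 passes to the descendants.
That amount (₹972,000) is divided into 6 shares of ₹162,000: Xiomara, Elif, Thandi, and Kalinda each take ₹162,000; Leilani's ₹162,000 share passes to Leilani's issue; Gabor's ₹162,000 share passes to Gabor's issue.
Leilani's share (₹162,000) is divided into 2 shares of ₹81,000: Saskia and Phaedra each take ₹81,000.
Gabor's share (₹162,000) is divided into 3 shares of ₹54,000: Ursula, Fionn, and Yara each take ₹54,000.

Xiomara: ₹162,000; Saskia: ₹81,000; Phaedra: ₹81,000; Elif: ₹162,000; Thandi: ₹162,000; Ursula: ₹54,000; Fionn: ₹54,000; Yara: ₹54,000; Kalinda: ₹162,000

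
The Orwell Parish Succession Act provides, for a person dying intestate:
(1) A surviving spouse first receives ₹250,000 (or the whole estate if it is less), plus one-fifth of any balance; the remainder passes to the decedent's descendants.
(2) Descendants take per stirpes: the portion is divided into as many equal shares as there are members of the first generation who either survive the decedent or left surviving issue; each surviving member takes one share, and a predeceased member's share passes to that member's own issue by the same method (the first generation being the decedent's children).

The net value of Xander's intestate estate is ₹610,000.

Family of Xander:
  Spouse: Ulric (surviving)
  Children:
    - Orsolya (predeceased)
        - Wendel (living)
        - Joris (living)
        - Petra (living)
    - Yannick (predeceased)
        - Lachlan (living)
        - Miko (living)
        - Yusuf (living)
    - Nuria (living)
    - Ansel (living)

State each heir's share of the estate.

Ulric first takes ₹250,000, leaving a balance of ₹360,000. Ulric then takes one-fifth of the balance (₹72,000), for a total of ₹322,000. The remaining ₹288,000 passes to the descendants.
The descendants' portion (₹288,000) is divided into 4 shares of ₹72,000: Nuria and Ansel each take ₹72,000; Orsolya's ₹72,000 share passes to Orsolya's issue; Yannick's ₹72,000 share passes to Yannick's issue.
Orsolya's share (₹72,000) is divided into 3 shares of ₹24,000: Wendel, Joris, and Petra each take ₹24,000.
Yannick's share (₹72,000) is divided into 3 shares of ₹24,000: Lachlan, Miko, and Yusuf each take ₹24,000.

Ulric: ₹322,000; Wendel: ₹24,000; Joris: ₹24,000; Petra: ₹24,000; Lachlan: ₹24,000; Miko: ₹24,000; Yusuf: ₹24,000; Nuria: ₹72,000; Ansel: ₹72,000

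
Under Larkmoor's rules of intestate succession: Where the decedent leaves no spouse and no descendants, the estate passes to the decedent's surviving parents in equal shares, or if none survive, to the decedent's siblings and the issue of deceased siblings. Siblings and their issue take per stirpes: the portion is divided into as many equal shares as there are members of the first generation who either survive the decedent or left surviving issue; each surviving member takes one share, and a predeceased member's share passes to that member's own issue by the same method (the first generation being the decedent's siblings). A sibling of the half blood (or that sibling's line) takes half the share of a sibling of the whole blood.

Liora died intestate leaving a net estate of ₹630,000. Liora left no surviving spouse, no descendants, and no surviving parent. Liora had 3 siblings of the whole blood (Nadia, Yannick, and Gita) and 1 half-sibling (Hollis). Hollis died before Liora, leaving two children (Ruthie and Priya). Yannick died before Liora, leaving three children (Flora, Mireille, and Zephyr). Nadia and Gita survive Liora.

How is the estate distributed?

The entire ₹630,000 passes to the siblings and their issue.
Counting each half-blood sibling's line as half a unit, there are 7/2 units in ₹630,000, so one unit is ₹180,000. Whole-blood lines (Nadia, Yannick, and Gita) take ₹180,000 each; half-blood lines (Hollis) take ₹90,000 each.
Hollis's share (₹90,000) is divided into 2 shares of ₹45,000: Ruthie and Priya each take ₹45,000.
Yannick's share (₹180,000) is divided into 3 shares of ₹60,000: Flora, Mireille, and Zephyr each take ₹60,000.

Ruthie: ₹45,000; Priya: ₹45,000; Nadia: ₹180,000; Flora: ₹60,000; Mireille: ₹60,000; Zephyr: ₹60,000; Gita: ₹180,000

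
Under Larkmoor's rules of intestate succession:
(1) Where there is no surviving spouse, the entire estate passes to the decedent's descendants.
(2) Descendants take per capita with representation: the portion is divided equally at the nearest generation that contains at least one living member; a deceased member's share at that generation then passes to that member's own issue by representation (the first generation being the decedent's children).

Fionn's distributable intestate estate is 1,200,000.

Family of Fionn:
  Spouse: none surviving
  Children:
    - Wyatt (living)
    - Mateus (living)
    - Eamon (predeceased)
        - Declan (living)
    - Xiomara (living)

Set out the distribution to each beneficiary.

The entire 1,200,000 passes to the descendants.
That amount (1,200,000) is divided into 4 shares of 300,000: Wyatt, Mateus, and Xiomara each take 300,000; Eamon's 300,000 share passes to Eamon's issue.
Eamon's share (300,000) passes entirely to Declan.

Wyatt: 300,000; Mateus: 300,000; Declan: 300,000; Xiomara: 300,000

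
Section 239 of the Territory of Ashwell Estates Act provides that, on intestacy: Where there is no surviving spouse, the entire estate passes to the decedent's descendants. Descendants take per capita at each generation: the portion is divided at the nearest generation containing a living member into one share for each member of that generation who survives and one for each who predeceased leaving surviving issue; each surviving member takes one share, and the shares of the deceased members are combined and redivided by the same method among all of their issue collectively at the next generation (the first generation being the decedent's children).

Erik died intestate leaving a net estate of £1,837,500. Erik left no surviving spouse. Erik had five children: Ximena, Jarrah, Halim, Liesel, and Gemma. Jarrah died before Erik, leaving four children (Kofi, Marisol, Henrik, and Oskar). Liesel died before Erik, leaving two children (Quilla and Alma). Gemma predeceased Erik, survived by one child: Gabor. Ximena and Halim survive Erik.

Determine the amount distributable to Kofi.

Kofi receives £157,500.

The entire £1,837,500 passes to the descendants.
That amount (£1,837,500) is divided at the children's generation into 5 shares of £367,500. Ximena and Halim each take £367,500. The 3 shares of the deceased (Jarrah, Liesel, and Gemma) are combined into a pool of £1,102,500.
That pool (£1,102,500) is divided at the grandchildren's generation equally among Kofi, Marisol, Henrik, Oskar, Quilla, Alma, and Gabor: £157,500 each.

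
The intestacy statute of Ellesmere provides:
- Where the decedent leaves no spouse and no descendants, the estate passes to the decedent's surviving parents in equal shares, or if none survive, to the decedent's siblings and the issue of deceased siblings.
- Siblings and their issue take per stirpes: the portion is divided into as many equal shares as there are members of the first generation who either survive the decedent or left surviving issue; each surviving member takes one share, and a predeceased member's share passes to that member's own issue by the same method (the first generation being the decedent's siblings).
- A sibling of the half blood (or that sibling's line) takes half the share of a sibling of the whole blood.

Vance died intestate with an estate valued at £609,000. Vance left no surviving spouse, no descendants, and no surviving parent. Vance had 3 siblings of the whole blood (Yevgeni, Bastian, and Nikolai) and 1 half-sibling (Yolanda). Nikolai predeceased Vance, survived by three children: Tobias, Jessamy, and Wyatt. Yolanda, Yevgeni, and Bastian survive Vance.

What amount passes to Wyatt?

The entire £609,000 passes to the siblings and their issue.
Counting each half-blood sibling's line as half a unit, there are 7/2 units in £609,000, so one unit is £174,000. Whole-blood lines (Yevgeni, Bastian, and Nikolai) take £174,000 each; half-blood lines (Yolanda) take £87,000 each.
Nikolai's share (£174,000) is divided into 3 shares of £58,000: Tobias, Jessamy, and Wyatt each take £58,000.

Wyatt receives £58,000.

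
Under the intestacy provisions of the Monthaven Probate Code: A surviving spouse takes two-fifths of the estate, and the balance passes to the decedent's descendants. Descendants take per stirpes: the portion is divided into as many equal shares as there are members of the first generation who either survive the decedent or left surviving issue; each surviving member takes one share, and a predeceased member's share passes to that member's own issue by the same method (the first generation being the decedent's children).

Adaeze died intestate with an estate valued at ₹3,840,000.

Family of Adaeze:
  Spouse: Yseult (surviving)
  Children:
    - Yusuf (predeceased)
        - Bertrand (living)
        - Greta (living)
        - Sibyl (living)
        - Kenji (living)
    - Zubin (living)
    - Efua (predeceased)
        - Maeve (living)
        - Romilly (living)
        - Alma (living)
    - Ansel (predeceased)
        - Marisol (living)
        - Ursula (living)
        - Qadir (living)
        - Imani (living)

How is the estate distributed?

Yseult takes two-fifths of ₹3,840,000 = ₹1,536,000. The remaining ₹2,304,000 passes to the descendants.
The descendants' portion (₹2,304,000) is divided into 4 shares of ₹576,000: Zubin takes ₹576,000; Yusuf's ₹576,000 share passes to Yusuf's issue; Efua's ₹576,000 share passes to Efua's issue; Ansel's ₹576,000 share passes to Ansel's issue.
Yusuf's share (₹576,000) is divided into 4 shares of ₹144,000: Bertrand, Greta, Sibyl, and Kenji each take ₹144,000.
Efua's share (₹576,000) is divided into 3 shares of ₹192,000: Maeve, Romilly, and Alma each take ₹192,000.
Ansel's share (₹576,000) is divided into 4 shares of ₹144,000: Marisol, Ursula, Qadir, and Imani each take ₹144,000.

Yseult: ₹1,536,000; Bertrand: ₹144,000; Greta: ₹144,000; Sibyl: ₹144,000; Kenji: ₹144,000; Zubin: ₹576,000; Maeve: ₹192,000; Romilly: ₹192,000; Alma: ₹192,000; Marisol: ₹144,000; Ursula: ₹144,000; Qadir: ₹144,000; Imani: ₹144,000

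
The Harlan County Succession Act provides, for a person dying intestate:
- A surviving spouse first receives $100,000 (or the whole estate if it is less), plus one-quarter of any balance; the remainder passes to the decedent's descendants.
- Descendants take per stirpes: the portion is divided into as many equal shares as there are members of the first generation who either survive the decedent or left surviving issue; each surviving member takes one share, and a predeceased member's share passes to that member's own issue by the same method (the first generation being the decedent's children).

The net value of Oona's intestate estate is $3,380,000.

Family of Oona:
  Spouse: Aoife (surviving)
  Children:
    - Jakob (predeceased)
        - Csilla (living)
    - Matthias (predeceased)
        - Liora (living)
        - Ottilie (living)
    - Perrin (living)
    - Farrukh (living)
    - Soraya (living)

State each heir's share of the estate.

Aoife: $920,000; Csilla: $492,000; Liora: $246,000; Ottilie: $246,000; Perrin: $492,000; Farrukh: $492,000; Soraya: $492,000

Aoife first takes $100,000, leaving a balance of $3,280,000. Aoife then takes one-quarter of the balance ($820,000), for a total of $920,000. The remaining $2,460,000 passes to the descendants.
The descendants' portion ($2,460,000) is divided into 5 shares of $492,000: Perrin, Farrukh, and Soraya each take $492,000; Jakob's $492,000 share passes to Jakob's issue; Matthias's $492,000 share passes to Matthias's issue.
Jakob's share ($492,000) passes entirely to Csilla.
Matthias's share ($492,000) is divided into 2 shares of $246,000: Liora and Ottilie each take $246,000.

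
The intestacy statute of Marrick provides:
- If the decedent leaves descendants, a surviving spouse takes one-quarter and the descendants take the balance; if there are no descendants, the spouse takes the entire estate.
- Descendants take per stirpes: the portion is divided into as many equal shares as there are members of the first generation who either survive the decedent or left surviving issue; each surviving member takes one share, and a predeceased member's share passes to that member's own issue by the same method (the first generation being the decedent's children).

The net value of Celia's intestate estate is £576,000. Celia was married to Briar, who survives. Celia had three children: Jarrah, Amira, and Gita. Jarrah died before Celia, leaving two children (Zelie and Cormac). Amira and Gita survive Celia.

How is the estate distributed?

Briar: £144,000; Zelie: £72,000; Cormac: £72,000; Amira: £144,000; Gita: £144,000

Briar takes one-quarter of £576,000 = £144,000. The remaining £432,000 passes to the descendants.
The descendants' portion (£432,000) is divided into 3 shares of £144,000: Amira and Gita each take £144,000; Jarrah's £144,000 share passes to Jarrah's issue.
Jarrah's share (£144,000) is divided into 2 shares of £72,000: Zelie and Cormac each take £72,000.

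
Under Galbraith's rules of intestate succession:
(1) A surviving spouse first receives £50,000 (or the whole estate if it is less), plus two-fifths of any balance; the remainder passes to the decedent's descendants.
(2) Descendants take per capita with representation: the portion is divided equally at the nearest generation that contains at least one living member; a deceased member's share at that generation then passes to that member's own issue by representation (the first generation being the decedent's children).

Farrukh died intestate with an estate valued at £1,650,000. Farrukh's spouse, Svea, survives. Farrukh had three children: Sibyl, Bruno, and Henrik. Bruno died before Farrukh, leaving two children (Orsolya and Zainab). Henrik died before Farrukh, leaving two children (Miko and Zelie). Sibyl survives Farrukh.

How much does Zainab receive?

Svea first takes £50,000, leaving a balance of £1,600,000. Svea then takes two-fifths of the balance (£640,000), for a total of £690,000. The remaining £960,000 passes to the descendants.
The descendants' portion (£960,000) is divided into 3 shares of £320,000: Sibyl takes £320,000; Bruno's £320,000 share passes to Bruno's issue; Henrik's £320,000 share passes to Henrik's issue.
Bruno's share (£320,000) is divided into 2 shares of £160,000: Orsolya and Zainab each take £160,000.
Henrik's share (£320,000) is divided into 2 shares of £160,000: Miko and Zelie each take £160,000.

Zainab receives £160,000.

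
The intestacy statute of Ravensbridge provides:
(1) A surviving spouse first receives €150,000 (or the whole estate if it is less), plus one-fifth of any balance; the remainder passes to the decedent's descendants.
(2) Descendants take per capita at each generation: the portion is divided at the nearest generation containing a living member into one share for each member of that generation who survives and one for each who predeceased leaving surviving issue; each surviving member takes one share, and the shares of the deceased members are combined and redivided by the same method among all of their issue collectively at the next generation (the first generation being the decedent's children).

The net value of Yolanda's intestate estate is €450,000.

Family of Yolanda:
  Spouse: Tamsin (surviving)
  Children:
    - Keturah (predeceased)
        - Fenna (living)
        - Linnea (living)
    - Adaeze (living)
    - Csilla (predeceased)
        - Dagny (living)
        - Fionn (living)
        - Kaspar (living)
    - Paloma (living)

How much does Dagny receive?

Dagny receives €24,000.

Tamsin first takes €150,000, leaving a balance of €300,000. Tamsin then takes one-fifth of the balance (€60,000), for a total of €210,000. The remaining €240,000 passes to the descendants.
The descendants' portion (€240,000) is divided at the children's generation into 4 shares of €60,000. Adaeze and Paloma each take €60,000. The 2 shares of the deceased (Keturah and Csilla) are combined into a pool of €120,000.
That pool (€120,000) is divided at the grandchildren's generation equally among Fenna, Linnea, Dagny, Fionn, and Kaspar: €24,000 each.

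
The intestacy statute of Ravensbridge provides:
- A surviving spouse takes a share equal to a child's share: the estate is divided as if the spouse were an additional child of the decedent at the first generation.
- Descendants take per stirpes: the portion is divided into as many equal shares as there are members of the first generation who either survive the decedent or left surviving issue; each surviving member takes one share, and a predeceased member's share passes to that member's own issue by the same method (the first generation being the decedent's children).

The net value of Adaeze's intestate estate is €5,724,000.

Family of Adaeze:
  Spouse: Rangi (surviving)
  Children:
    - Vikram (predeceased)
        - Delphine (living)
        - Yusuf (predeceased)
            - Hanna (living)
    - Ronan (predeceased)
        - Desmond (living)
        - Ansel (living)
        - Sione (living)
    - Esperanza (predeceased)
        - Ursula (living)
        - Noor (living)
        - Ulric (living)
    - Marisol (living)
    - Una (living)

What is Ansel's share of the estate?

The spouse counts as an additional share at the children's level, so there are 6 primary shares of €954,000. Rangi takes one such share (€954,000).
The children's combined portion (€4,770,000) is divided into 5 shares of €954,000: Marisol and Una each take €954,000; Vikram's €954,000 share passes to Vikram's issue; Ronan's €954,000 share passes to Ronan's issue; Esperanza's €954,000 share passes to Esperanza's issue.
Vikram's share (€954,000) is divided into 2 shares of €477,000: Delphine takes €477,000; Yusuf's €477,000 share passes to Yusuf's issue.
Yusuf's share (€477,000) passes entirely to Hanna.
Ronan's share (€954,000) is divided into 3 shares of €318,000: Desmond, Ansel, and Sione each take €318,000.
Esperanza's share (€954,000) is divided into 3 shares of €318,000: Ursula, Noor, and Ulric each take €318,000.

Ansel receives €318,000.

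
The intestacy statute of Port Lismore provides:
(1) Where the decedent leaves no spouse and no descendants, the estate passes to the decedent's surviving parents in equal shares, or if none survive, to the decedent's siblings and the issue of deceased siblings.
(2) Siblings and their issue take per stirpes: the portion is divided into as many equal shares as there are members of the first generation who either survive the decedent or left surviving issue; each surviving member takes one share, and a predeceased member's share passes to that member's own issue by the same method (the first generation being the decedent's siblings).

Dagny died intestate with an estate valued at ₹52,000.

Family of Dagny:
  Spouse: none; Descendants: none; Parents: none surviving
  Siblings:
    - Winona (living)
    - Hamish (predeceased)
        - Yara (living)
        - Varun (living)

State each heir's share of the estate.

The entire ₹52,000 passes to the siblings and their issue.
That amount (₹52,000) is divided into 2 shares of ₹26,000: Winona takes ₹26,000; Hamish's ₹26,000 share passes to Hamish's issue.
Hamish's share (₹26,000) is divided into 2 shares of ₹13,000: Yara and Varun each take ₹13,000.

Winona: ₹26,000; Yara: ₹13,000; Varun: ₹13,000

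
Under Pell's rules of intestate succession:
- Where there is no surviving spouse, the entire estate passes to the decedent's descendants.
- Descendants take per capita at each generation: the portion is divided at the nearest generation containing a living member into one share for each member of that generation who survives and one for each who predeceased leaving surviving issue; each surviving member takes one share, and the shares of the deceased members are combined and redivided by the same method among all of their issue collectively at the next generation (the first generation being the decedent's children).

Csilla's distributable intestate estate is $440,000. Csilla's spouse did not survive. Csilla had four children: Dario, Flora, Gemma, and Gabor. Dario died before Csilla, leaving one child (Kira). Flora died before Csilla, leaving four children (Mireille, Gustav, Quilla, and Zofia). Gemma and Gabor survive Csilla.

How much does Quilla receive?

Quilla receives $44,000.

The entire $440,000 passes to the descendants.
That amount ($440,000) is divided at the children's generation into 4 shares of $110,000. Gemma and Gabor each take $110,000. The 2 shares of the deceased (Dario and Flora) are combined into a pool of $220,000.
That pool ($220,000) is divided at the grandchildren's generation equally among Kira, Mireille, Gustav, Quilla, and Zofia: $44,000 each.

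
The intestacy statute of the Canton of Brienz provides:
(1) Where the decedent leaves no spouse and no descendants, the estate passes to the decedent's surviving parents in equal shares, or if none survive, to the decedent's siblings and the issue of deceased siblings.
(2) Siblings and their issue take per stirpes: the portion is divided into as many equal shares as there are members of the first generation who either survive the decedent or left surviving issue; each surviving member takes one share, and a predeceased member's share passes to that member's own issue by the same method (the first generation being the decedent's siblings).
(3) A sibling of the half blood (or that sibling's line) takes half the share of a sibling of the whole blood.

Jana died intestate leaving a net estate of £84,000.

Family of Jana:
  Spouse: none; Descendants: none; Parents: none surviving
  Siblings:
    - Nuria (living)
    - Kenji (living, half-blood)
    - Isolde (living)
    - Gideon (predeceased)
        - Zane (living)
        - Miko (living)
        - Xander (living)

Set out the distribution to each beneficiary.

Nuria: £24,000; Kenji: £12,000; Isolde: £24,000; Zane: £8,000; Miko: £8,000; Xander: £8,000

The entire £84,000 passes to the siblings and their issue.
Counting each half-blood sibling's line as half a unit, there are 7/2 units in £84,000, so one unit is £24,000. Whole-blood lines (Nuria, Isolde, and Gideon) take £24,000 each; half-blood lines (Kenji) take £12,000 each.
Gideon's share (£24,000) is divided into 3 shares of £8,000: Zane, Miko, and Xander each take £8,000.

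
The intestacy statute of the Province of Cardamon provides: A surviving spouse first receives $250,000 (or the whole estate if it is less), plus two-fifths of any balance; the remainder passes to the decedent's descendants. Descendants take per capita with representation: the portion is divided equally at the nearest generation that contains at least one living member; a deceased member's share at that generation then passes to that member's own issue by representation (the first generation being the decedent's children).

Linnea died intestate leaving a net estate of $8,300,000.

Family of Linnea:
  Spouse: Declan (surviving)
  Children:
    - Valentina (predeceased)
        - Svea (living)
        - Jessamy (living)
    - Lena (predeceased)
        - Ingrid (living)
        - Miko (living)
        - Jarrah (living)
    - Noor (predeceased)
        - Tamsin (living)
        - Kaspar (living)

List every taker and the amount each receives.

Declan first takes $250,000, leaving a balance of $8,050,000. Declan then takes two-fifths of the balance ($3,220,000), for a total of $3,470,000. The remaining $4,830,000 passes to the descendants.
No child survives, so the initial division is made at the grandchildren's generation.
The descendants' portion ($4,830,000) is divided into 7 shares of $690,000: Svea, Jessamy, Ingrid, Miko, Jarrah, Tamsin, and Kaspar each take $690,000.

Declan: $3,470,000; Svea: $690,000; Jessamy: $690,000; Ingrid: $690,000; Miko: $690,000; Jarrah: $690,000; Tamsin: $690,000; Kaspar: $690,000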